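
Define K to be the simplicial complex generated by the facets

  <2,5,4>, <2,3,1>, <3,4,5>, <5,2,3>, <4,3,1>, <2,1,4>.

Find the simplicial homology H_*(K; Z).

H_0 ≅ Z,  H_1 = 0,  H_2 ≅ Z.

K has 5 vertices, 9 edges, 6 triangles.
rank ∂_0 = 0, rank ∂_1 = 4 ⇒ b_0 = 5 − 0 − 4 = 1; all invariant factors of ∂_1 are 1 so no torsion. So H_0 = Z.
rank ∂_1 = 4, rank ∂_2 = 5 ⇒ b_1 = 9 − 4 − 5 = 0; all invariant factors of ∂_2 are 1 so no torsion. So H_1 = 0.
rank ∂_2 = 5, rank ∂_3 = 0 ⇒ b_2 = 6 − 5 − 0 = 1. So H_2 = Z.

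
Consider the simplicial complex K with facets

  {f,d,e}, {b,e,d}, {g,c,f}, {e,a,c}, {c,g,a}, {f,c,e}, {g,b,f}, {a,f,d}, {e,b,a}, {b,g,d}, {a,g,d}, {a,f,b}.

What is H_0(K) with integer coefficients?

We work with the vertex ordering a < b < c < d < e < f < g. The simplices of K, each written with vertices in increasing order, are:

  0-simplices (7): a, b, c, d, e, f, g
  1-simplices (18): ab, ac, ad, ae, af, ag, bd, be, bf, bg, ce, cf, cg, de, df, dg, ef, fg
  2-simplices (12): abe, abf, ace, acg, adf, adg, bde, bdg, bfg, cef, cfg, def

giving chain groups C_0 ≅ Z^7, C_1 ≅ Z^18, C_2 ≅ Z^12.

Boundary ∂_1: C_1 → C_0 is given by ∂[p,q] = [q] − [p]. For instance
  ∂cf = f − c.
This gives a 7×18 integer matrix of rank 6; reducing to Smith normal form yields diagonal entries (1,1,1,1,1,1).

∂_2: C_2 → C_1 maps a triangle to the signed sum of its edges. For instance
  ∂bdg = dg − bg + bd,
  ∂abf = bf − af + ab.
This gives a 18×12 integer matrix of rank 12; reducing to Smith normal form yields diagonal entries (1,1,1,1,1,1,1,1,1,1,1,2).

Now H_k = ker ∂_k / im ∂_{k+1}, so:

  H_0: rank C_0 − rank ∂_1 = 7 − 6 = 1, and the invariant factors of ∂_1 are all 1, so H_0 = Z.

H_0 ≅ Z.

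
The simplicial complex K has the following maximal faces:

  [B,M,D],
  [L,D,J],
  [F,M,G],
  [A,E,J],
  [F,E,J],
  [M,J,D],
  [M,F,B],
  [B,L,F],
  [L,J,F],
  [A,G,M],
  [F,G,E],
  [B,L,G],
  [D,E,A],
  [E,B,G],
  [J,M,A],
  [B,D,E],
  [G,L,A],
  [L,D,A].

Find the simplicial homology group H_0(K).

Order the vertices as A < B < D < E < F < G < J < L < M. Listing each simplex with vertices in this order, K has dimension 2 with simplices:

  0-simplices (9): A, B, D, E, F, G, J, L, M
  1-simplices (27): AD, AE, AG, AJ, AL, AM, BD, BE, BF, BG, BL, BM, DE, DJ, DL, DM, EF, EG, EJ, FG, FJ, FL, FM, GL, GM, JL, JM
  2-simplices (18): ADE, ADL, AEJ, AGL, AGM, AJM, BDE, BDM, BEG, BFL, BFM, BGL, DJL, DJM, EFG, EFJ, FGM, FJL

giving chain groups C_0 ≅ Z^9, C_1 ≅ Z^27, C_2 ≅ Z^18.

Boundary ∂_1: C_1 → C_0 sends each edge [p,q] (with p < q) to q − p. For instance
  ∂DM = M − D.
The resulting 9×27 matrix has rank 8, and its Smith normal form has invariant factors (1,1,1,1,1,1,1,1).

The boundary map ∂_2: C_2 → C_1 maps a triangle to the signed sum of its edges. For instance
  ∂EFG = FG − EG + EF,
  ∂DJL = JL − DL + DJ.
This gives a 27×18 integer matrix of rank 18; reducing to Smith normal form yields diagonal entries (1,1,1,1,1,1,1,1,1,1,1,1,1,1,1,1,1,2).

From H_k ≅ ker(∂_k) / im(∂_{k+1}) we obtain:

  H_0: rank C_0 − rank ∂_1 = 9 − 8 = 1, and the invariant factors of ∂_1 are all 1, so H_0 = Z.

H_0 = Z.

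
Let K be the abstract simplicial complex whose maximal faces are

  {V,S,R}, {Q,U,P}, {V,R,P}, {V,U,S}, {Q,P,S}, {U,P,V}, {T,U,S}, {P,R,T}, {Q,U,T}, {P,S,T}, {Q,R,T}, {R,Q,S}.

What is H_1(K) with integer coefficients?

H_1 = Z_2.

Order the vertices as P < Q < R < S < T < U < V. Listing each simplex with vertices in this order, K has dimension 2 with simplices:

  0-simplices (7): P, Q, R, S, T, U, V
  1-simplices (18): PQ, PR, PS, PT, PU, PV, QR, QS, QT, QU, RS, RT, RV, ST, SU, SV, TU, UV
  2-simplices (12): PQS, PQU, PRT, PRV, PST, PUV, QRS, QRT, QTU, RSV, STU, SUV

so the chain groups are C_0 ≅ Z^7, C_1 ≅ Z^18, C_2 ≅ Z^12.

∂_1: C_1 → C_0 maps an edge to its endpoints' difference, ∂[p,q] = q − p. For instance
  ∂PQ = Q − P.
As a 7×18 matrix over Z this has rank 6, with invariant factors (1,1,1,1,1,1).

Boundary ∂_2: C_2 → C_1 acts by ∂[p,q,r] = [q,r] − [p,r] + [p,q]. For instance
  ∂SUV = UV − SV + SU,
  ∂QTU = TU − QU + QT.
This gives a 18×12 integer matrix of rank 12; reducing to Smith normal form yields diagonal entries (1,1,1,1,1,1,1,1,1,1,1,2).

Now H_k = ker ∂_k / im ∂_{k+1}, so:

  H_1: rank ker ∂_1 − rank ∂_2 = (18 − 6) − 12 = 0, and ∂_2 has invariant factor 2 > 1, so H_1 = Z_2.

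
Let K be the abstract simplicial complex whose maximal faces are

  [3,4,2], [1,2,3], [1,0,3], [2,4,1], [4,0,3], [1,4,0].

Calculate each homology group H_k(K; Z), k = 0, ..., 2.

H_0 ≅ Z,  H_1 = 0,  H_2 ≅ Z.

K has 5 vertices, 9 edges, 6 triangles.
rank ∂_0 = 0, rank ∂_1 = 4 ⇒ b_0 = 5 − 0 − 4 = 1; all invariant factors of ∂_1 are 1 so no torsion. So H_0 = Z.
rank ∂_1 = 4, rank ∂_2 = 5 ⇒ b_1 = 9 − 4 − 5 = 0; all invariant factors of ∂_2 are 1 so no torsion. So H_1 = 0.
rank ∂_2 = 5, rank ∂_3 = 0 ⇒ b_2 = 6 − 5 − 0 = 1. So H_2 = Z.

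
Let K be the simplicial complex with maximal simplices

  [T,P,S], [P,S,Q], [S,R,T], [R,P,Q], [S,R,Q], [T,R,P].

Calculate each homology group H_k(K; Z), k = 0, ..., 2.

H_0 ≅ Z,  H_1 = 0,  H_2 ≅ Z.

We work with the vertex ordering P < Q < R < S < T. The simplices of K, each written with vertices in increasing order, are:

  0-simplices (5): P, Q, R, S, T
  1-simplices (9): PQ, PR, PS, PT, QR, QS, RS, RT, ST
  2-simplices (6): PQR, PQS, PRT, PST, QRS, RST

so the chain groups are C_0 ≅ Z^5, C_1 ≅ Z^9, C_2 ≅ Z^6.

Boundary ∂_1: C_1 → C_0 maps an edge to its endpoints' difference, ∂[p,q] = q − p.
The 5×9 boundary matrix has rank 4 and Smith normal form diag(1,1,1,1).

The boundary map ∂_2: C_2 → C_1 maps a triangle to the signed sum of its edges. For instance
  ∂PRT = RT − PT + PR,
  ∂PQR = QR − PR + PQ.
This gives a 9×6 integer matrix of rank 5; reducing to Smith normal form yields diagonal entries (1,1,1,1,1).

Computing H_k = (kernel of ∂_k) / (image of ∂_{k+1}):

  H_0: rank C_0 − rank ∂_1 = 5 − 4 = 1, and the invariant factors of ∂_1 are all 1, so H_0 ≅ Z.
  H_1: rank ker ∂_1 − rank ∂_2 = (9 − 4) − 5 = 0, and the invariant factors of ∂_2 are all 1, so H_1 ≅ 0.
  H_2: rank ker ∂_2 − rank ∂_3 = (6 − 5) − 0 = 1, and there is no ∂_3, so H_2 ≅ Z.

As a check, the Euler characteristic is 5 − 9 + 6 = 2, which agrees with 1 − 0 + 1 = 2.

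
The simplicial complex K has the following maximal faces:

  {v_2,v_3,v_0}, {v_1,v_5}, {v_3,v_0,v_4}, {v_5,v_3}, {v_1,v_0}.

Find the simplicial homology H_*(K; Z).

Fix the vertex order v_0 < v_1 < v_2 < v_3 < v_4 < v_5 and write every simplex with vertices in increasing order. Then dim K = 2 and the simplices of K are:

  0-simplices (6): [v_0], [v_1], [v_2], [v_3], [v_4], [v_5]
  1-simplices (8): [v_0,v_1], [v_0,v_2], [v_0,v_3], [v_0,v_4], [v_1,v_5], [v_2,v_3], [v_3,v_4], [v_3,v_5]
  2-simplices (2): [v_0,v_2,v_3], [v_0,v_3,v_4]

giving chain groups C_0 ≅ Z^6, C_1 ≅ Z^8, C_2 ≅ Z^2.

Boundary ∂_1: C_1 → C_0 is given by ∂[p,q] = [q] − [p].
As a 6×8 matrix over Z this has rank 5, with invariant factors (1,1,1,1,1).

∂_2: C_2 → C_1 sends each 2-simplex [p,q,r] to [q,r] − [p,r] + [p,q]. For instance
  ∂[v_0,v_2,v_3] = [v_2,v_3] − [v_0,v_3] + [v_0,v_2],
  ∂[v_0,v_3,v_4] = [v_3,v_4] − [v_0,v_4] + [v_0,v_3].
The 8×2 boundary matrix has rank 2 and Smith normal form diag(1,1).

From H_k ≅ ker(∂_k) / im(∂_{k+1}) we obtain:

  H_0: rank C_0 − rank ∂_1 = 6 − 5 = 1, and the invariant factors of ∂_1 are all 1, so H_0 = Z.
  H_1: rank ker ∂_1 − rank ∂_2 = (8 − 5) − 2 = 1, and the invariant factors of ∂_2 are all 1, so H_1 = Z.
  H_2: rank ker ∂_2 − rank ∂_3 = (2 − 2) − 0 = 0, and there is no ∂_3, so H_2 = 0.

As a check, the Euler characteristic is 6 − 8 + 2 = 0, which agrees with 1 − 1 + 0 = 0.

H_0 ≅ Z,  H_1 ≅ Z,  H_2 = 0.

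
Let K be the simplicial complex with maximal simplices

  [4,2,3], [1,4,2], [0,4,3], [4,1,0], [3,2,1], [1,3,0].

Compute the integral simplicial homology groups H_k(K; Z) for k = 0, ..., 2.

Take the total order 0 < 1 < 2 < 3 < 4 on the vertex set. Then K (dimension 2) consists of the simplices:

  0-simplices (5): [0], [1], [2], [3], [4]
  1-simplices (9): [0,1], [0,3], [0,4], [1,2], [1,3], [1,4], [2,3], [2,4], [3,4]
  2-simplices (6): [0,1,3], [0,1,4], [0,3,4], [1,2,3], [1,2,4], [2,3,4]

giving chain groups C_0 ≅ Z^5, C_1 ≅ Z^9, C_2 ≅ Z^6.

∂_1: C_1 → C_0 is given by ∂[p,q] = [q] − [p]. For instance
  ∂[1,2] = [2] − [1].
The resulting 5×9 matrix has rank 4, and its Smith normal form has invariant factors (1,1,1,1).

The boundary map ∂_2: C_2 → C_1 maps a triangle to the signed sum of its edges. For instance
  ∂[0,1,4] = [1,4] − [0,4] + [0,1],
  ∂[0,1,3] = [1,3] − [0,3] + [0,1].
As a 9×6 matrix over Z this has rank 5, with invariant factors (1,1,1,1,1).

Now H_k = ker ∂_k / im ∂_{k+1}, so:

  H_0: rank C_0 − rank ∂_1 = 5 − 4 = 1, and the invariant factors of ∂_1 are all 1, so H_0 ≅ Z.
  H_1: rank ker ∂_1 − rank ∂_2 = (9 − 4) − 5 = 0, and the invariant factors of ∂_2 are all 1, so H_1 ≅ 0.
  H_2: rank ker ∂_2 − rank ∂_3 = (6 − 5) − 0 = 1, and there is no ∂_3, so H_2 ≅ Z.

H_0 ≅ Z,  H_1 = 0,  H_2 ≅ Z.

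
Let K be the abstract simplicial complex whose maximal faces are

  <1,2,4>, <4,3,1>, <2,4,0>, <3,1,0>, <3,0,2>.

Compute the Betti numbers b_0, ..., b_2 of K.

We work with the vertex ordering 0 < 1 < 2 < 3 < 4. The simplices of K, each written with vertices in increasing order, are:

  0-simplices (5): [0], [1], [2], [3], [4]
  1-simplices (10): [0,1], [0,2], [0,3], [0,4], [1,2], [1,3], [1,4], [2,3], [2,4], [3,4]
  2-simplices (5): [0,1,3], [0,2,3], [0,2,4], [1,2,4], [1,3,4]

giving chain groups C_0 ≅ Z^5, C_1 ≅ Z^10, C_2 ≅ Z^5.

The boundary map ∂_1: C_1 → C_0 maps an edge to its endpoints' difference, ∂[p,q] = q − p. For instance
  ∂[0,1] = [1] − [0].
The resulting 5×10 matrix has rank 4, and its Smith normal form has invariant factors (1,1,1,1).

Boundary ∂_2: C_2 → C_1 sends each 2-simplex [p,q,r] to [q,r] − [p,r] + [p,q]. For instance
  ∂[1,2,4] = [2,4] − [1,4] + [1,2],
  ∂[0,2,4] = [2,4] − [0,4] + [0,2].
The 10×5 boundary matrix has rank 5 and Smith normal form diag(1,1,1,1,1).

Reading off H_k = ker ∂_k / im ∂_{k+1}:

  H_0: rank C_0 − rank ∂_1 = 5 − 4 = 1, and the invariant factors of ∂_1 are all 1, so H_0 ≅ Z.
  H_1: rank ker ∂_1 − rank ∂_2 = (10 − 4) − 5 = 1, and the invariant factors of ∂_2 are all 1, so H_1 ≅ Z.
  H_2: rank ker ∂_2 − rank ∂_3 = (5 − 5) − 0 = 0, and there is no ∂_3, so H_2 ≅ 0.

As a check, the Euler characteristic is 5 − 10 + 5 = 0, which agrees with 1 − 1 + 0 = 0.
(K is a triangulation of the Möbius band.)

Hence the Betti numbers are b_0 = 1, b_1 = 1, b_2 = 0.

b_0 = 1, b_1 = 1, b_2 = 0.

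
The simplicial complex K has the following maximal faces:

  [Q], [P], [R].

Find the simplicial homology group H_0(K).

H_0 = Z^3.

K has 3 vertices.
rank ∂_0 = 0, rank ∂_1 = 0 ⇒ b_0 = 3 − 0 − 0 = 3. So H_0 = Z^3.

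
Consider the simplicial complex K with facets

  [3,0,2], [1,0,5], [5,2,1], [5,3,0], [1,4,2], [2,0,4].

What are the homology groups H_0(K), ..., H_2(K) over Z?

H_0 ≅ Z,  H_1 ≅ Z,  H_2 = 0.

Fix the vertex order 0 < 1 < 2 < 3 < 4 < 5 and write every simplex with vertices in increasing order. Then dim K = 2 and the simplices of K are:

  0-simplices (6): [0], [1], [2], [3], [4], [5]
  1-simplices (12): [0,1], [0,2], [0,3], [0,4], [0,5], [1,2], [1,4], [1,5], [2,3], [2,4], [2,5], [3,5]
  2-simplices (6): [0,1,5], [0,2,3], [0,2,4], [0,3,5], [1,2,4], [1,2,5]

so the chain groups are C_0 ≅ Z^6, C_1 ≅ Z^12, C_2 ≅ Z^6.

Boundary ∂_1: C_1 → C_0 is given by ∂[p,q] = [q] − [p].
The resulting 6×12 matrix has rank 5, and its Smith normal form has invariant factors (1,1,1,1,1).

Boundary ∂_2: C_2 → C_1 acts by ∂[p,q,r] = [q,r] − [p,r] + [p,q]. For instance
  ∂[0,3,5] = [3,5] − [0,5] + [0,3],
  ∂[0,1,5] = [1,5] − [0,5] + [0,1].
The resulting 12×6 matrix has rank 6, and its Smith normal form has invariant factors (1,1,1,1,1,1).

Reading off H_k = ker ∂_k / im ∂_{k+1}:

  H_0: rank C_0 − rank ∂_1 = 6 − 5 = 1, and the invariant factors of ∂_1 are all 1, so H_0 ≅ Z.
  H_1: rank ker ∂_1 − rank ∂_2 = (12 − 5) − 6 = 1, and the invariant factors of ∂_2 are all 1, so H_1 ≅ Z.
  H_2: rank ker ∂_2 − rank ∂_3 = (6 − 6) − 0 = 0, and there is no ∂_3, so H_2 ≅ 0.

As a check, the Euler characteristic is 6 − 12 + 6 = 0, which agrees with 1 − 1 + 0 = 0.
(K is a triangulation of the cylinder S^1 x I.)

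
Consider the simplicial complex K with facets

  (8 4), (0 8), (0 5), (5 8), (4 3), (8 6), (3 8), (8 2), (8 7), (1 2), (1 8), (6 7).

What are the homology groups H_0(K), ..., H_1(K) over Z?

H_0 = Z,  H_1 = Z^4.

Fix the vertex order 0 < 1 < 2 < 3 < 4 < 5 < 6 < 7 < 8 and write every simplex with vertices in increasing order. Then dim K = 1 and the simplices of K are:

  0-simplices (9): [0], [1], [2], [3], [4], [5], [6], [7], [8]
  1-simplices (12): [0,5], [0,8], [1,2], [1,8], [2,8], [3,4], [3,8], [4,8], [5,8], [6,7], [6,8], [7,8]

Hence C_0 ≅ Z^9, C_1 ≅ Z^12.

The boundary map ∂_1: C_1 → C_0 sends each edge [p,q] (with p < q) to q − p. For instance
  ∂[0,8] = [8] − [0].
The resulting 9×12 matrix has rank 8, and its Smith normal form has invariant factors (1,1,1,1,1,1,1,1).

Computing H_k = (kernel of ∂_k) / (image of ∂_{k+1}):

  H_0: rank C_0 − rank ∂_1 = 9 − 8 = 1, and the invariant factors of ∂_1 are all 1, so H_0 = Z.
  H_1: rank ker ∂_1 − rank ∂_2 = (12 − 8) − 0 = 4, and there is no ∂_2, so H_1 = Z^4.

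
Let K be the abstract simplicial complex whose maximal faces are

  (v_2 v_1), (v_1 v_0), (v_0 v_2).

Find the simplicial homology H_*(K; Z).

Fix the vertex order v_0 < v_1 < v_2 and write every simplex with vertices in increasing order. Then dim K = 1 and the simplices of K are:

  0-simplices (3): [v_0], [v_1], [v_2]
  1-simplices (3): [v_0,v_1], [v_0,v_2], [v_1,v_2]

giving chain groups C_0 ≅ Z^3, C_1 ≅ Z^3.

∂_1: C_1 → C_0 maps an edge to its endpoints' difference, ∂[p,q] = q − p. For instance
  ∂[v_0,v_2] = [v_2] − [v_0].
The 3×3 boundary matrix has rank 2 and Smith normal form diag(1,1).

Computing H_k = (kernel of ∂_k) / (image of ∂_{k+1}):

  H_0: rank C_0 − rank ∂_1 = 3 − 2 = 1, and the invariant factors of ∂_1 are all 1, so H_0 ≅ Z.
  H_1: rank ker ∂_1 − rank ∂_2 = (3 − 2) − 0 = 1, and there is no ∂_2, so H_1 ≅ Z.

H_0 = Z,  H_1 = Z.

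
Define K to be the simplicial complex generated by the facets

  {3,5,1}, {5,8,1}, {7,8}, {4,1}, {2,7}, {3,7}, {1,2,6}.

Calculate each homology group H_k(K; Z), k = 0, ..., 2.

H_0 = Z,  H_1 = Z^2,  H_2 = 0.

K has 8 vertices, 12 edges, 3 triangles.
rank ∂_0 = 0, rank ∂_1 = 7 ⇒ b_0 = 8 − 0 − 7 = 1; all invariant factors of ∂_1 are 1 so no torsion. So H_0 ≅ Z.
rank ∂_1 = 7, rank ∂_2 = 3 ⇒ b_1 = 12 − 7 − 3 = 2; all invariant factors of ∂_2 are 1 so no torsion. So H_1 ≅ Z^2.
rank ∂_2 = 3, rank ∂_3 = 0 ⇒ b_2 = 3 − 3 − 0 = 0. So H_2 ≅ 0.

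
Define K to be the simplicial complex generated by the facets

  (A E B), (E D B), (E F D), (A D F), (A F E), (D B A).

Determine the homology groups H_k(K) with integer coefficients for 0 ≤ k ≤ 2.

H_0 ≅ Z,  H_1 = 0,  H_2 ≅ Z.

Take the total order A < B < D < E < F on the vertex set. Then K (dimension 2) consists of the simplices:

  0-simplices (5): A, B, D, E, F
  1-simplices (9): AB, AD, AE, AF, BD, BE, DE, DF, EF
  2-simplices (6): ABD, ABE, ADF, AEF, BDE, DEF

Hence C_0 ≅ Z^5, C_1 ≅ Z^9, C_2 ≅ Z^6.

∂_1: C_1 → C_0 maps an edge to its endpoints' difference, ∂[p,q] = q − p.
This gives a 5×9 integer matrix of rank 4; reducing to Smith normal form yields diagonal entries (1,1,1,1).

The boundary map ∂_2: C_2 → C_1 maps a triangle to the signed sum of its edges. For instance
  ∂AEF = EF − AF + AE,
  ∂DEF = EF − DF + DE.
The resulting 9×6 matrix has rank 5, and its Smith normal form has invariant factors (1,1,1,1,1).

Now H_k = ker ∂_k / im ∂_{k+1}, so:

  H_0: rank C_0 − rank ∂_1 = 5 − 4 = 1, and the invariant factors of ∂_1 are all 1, so H_0 = Z.
  H_1: rank ker ∂_1 − rank ∂_2 = (9 − 4) − 5 = 0, and the invariant factors of ∂_2 are all 1, so H_1 = 0.
  H_2: rank ker ∂_2 − rank ∂_3 = (6 − 5) − 0 = 1, and there is no ∂_3, so H_2 = Z.

(K is a triangulation of the 2-sphere S^2.)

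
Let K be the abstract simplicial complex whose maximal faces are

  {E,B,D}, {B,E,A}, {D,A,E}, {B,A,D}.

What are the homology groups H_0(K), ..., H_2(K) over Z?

H_0 ≅ Z,  H_1 = 0,  H_2 ≅ Z.

K has 4 vertices, 6 edges, 4 triangles.
rank ∂_0 = 0, rank ∂_1 = 3 ⇒ b_0 = 4 − 0 − 3 = 1; all invariant factors of ∂_1 are 1 so no torsion. So H_0 = Z.
rank ∂_1 = 3, rank ∂_2 = 3 ⇒ b_1 = 6 − 3 − 3 = 0; all invariant factors of ∂_2 are 1 so no torsion. So H_1 = 0.
rank ∂_2 = 3, rank ∂_3 = 0 ⇒ b_2 = 4 − 3 − 0 = 1. So H_2 = Z.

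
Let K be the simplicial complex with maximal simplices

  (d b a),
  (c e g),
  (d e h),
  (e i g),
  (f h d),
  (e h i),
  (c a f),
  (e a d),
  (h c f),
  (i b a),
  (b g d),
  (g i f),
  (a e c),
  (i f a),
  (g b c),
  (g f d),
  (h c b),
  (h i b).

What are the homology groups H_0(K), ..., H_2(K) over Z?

H_0 = Z,  H_1 = Z^2,  H_2 = Z.

Take the total order a < b < c < d < e < f < g < h < i on the vertex set. Then K (dimension 2) consists of the simplices:

  0-simplices (9): a, b, c, d, e, f, g, h, i
  1-simplices (27): ab, ac, ad, ae, af, ai, bc, bd, bg, bh, bi, ce, cf, cg, ch, de, df, dg, dh, eg, eh, ei, fg, fh, fi, gi, hi
  2-simplices (18): abd, abi, ace, acf, ade, afi, bcg, bch, bdg, bhi, ceg, cfh, deh, dfg, dfh, egi, ehi, fgi

giving chain groups C_0 ≅ Z^9, C_1 ≅ Z^27, C_2 ≅ Z^18.

Boundary ∂_1: C_1 → C_0 sends each edge [p,q] (with p < q) to q − p. For instance
  ∂cg = g − c.
This gives a 9×27 integer matrix of rank 8; reducing to Smith normal form yields diagonal entries (1,1,1,1,1,1,1,1).

∂_2: C_2 → C_1 acts by ∂[p,q,r] = [q,r] − [p,r] + [p,q]. For instance
  ∂ceg = eg − cg + ce,
  ∂bdg = dg − bg + bd.
As a 27×18 matrix over Z this has rank 17, with invariant factors (1,1,1,1,1,1,1,1,1,1,1,1,1,1,1,1,1).

Now H_k = ker ∂_k / im ∂_{k+1}, so:

  H_0: rank C_0 − rank ∂_1 = 9 − 8 = 1, and the invariant factors of ∂_1 are all 1, so H_0 = Z.
  H_1: rank ker ∂_1 − rank ∂_2 = (27 − 8) − 17 = 2, and the invariant factors of ∂_2 are all 1, so H_1 = Z^2.
  H_2: rank ker ∂_2 − rank ∂_3 = (18 − 17) − 0 = 1, and there is no ∂_3, so H_2 = Z.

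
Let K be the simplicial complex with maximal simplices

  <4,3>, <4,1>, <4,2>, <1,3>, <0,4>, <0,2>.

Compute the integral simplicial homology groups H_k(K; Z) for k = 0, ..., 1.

Order the vertices as 0 < 1 < 2 < 3 < 4. Listing each simplex with vertices in this order, K has dimension 1 with simplices:

  0-simplices (5): [0], [1], [2], [3], [4]
  1-simplices (6): [0,2], [0,4], [1,3], [1,4], [2,4], [3,4]

Hence C_0 ≅ Z^5, C_1 ≅ Z^6.

The boundary map ∂_1: C_1 → C_0 is given by ∂[p,q] = [q] − [p]. For instance
  ∂[1,3] = [3] − [1].
The 5×6 boundary matrix has rank 4 and Smith normal form diag(1,1,1,1).

Computing H_k = (kernel of ∂_k) / (image of ∂_{k+1}):

  H_0: rank C_0 − rank ∂_1 = 5 − 4 = 1, and the invariant factors of ∂_1 are all 1, so H_0 ≅ Z.
  H_1: rank ker ∂_1 − rank ∂_2 = (6 − 4) − 0 = 2, and there is no ∂_2, so H_1 ≅ Z^2.

H_0 = Z,  H_1 = Z^2.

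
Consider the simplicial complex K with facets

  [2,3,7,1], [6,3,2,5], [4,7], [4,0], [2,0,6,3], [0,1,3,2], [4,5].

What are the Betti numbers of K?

Fix the vertex order 0 < 1 < 2 < 3 < 4 < 5 < 6 < 7 and write every simplex with vertices in increasing order. Then dim K = 3 and the simplices of K are:

  0-simplices (8): [0], [1], [2], [3], [4], [5], [6], [7]
  1-simplices (18): [0,1], [0,2], [0,3], [0,4], [0,6], [1,2], [1,3], [1,7], [2,3], [2,5], [2,6], [2,7], [3,5], [3,6], [3,7], [4,5], [4,7], [5,6]
  2-simplices (13): [0,1,2], [0,1,3], [0,2,3], [0,2,6], [0,3,6], [1,2,3], [1,2,7], [1,3,7], [2,3,5], [2,3,6], [2,3,7], [2,5,6], [3,5,6]
  3-simplices (4): [0,1,2,3], [0,2,3,6], [1,2,3,7], [2,3,5,6]

so the chain groups are C_0 ≅ Z^8, C_1 ≅ Z^18, C_2 ≅ Z^13, C_3 ≅ Z^4.

∂_1: C_1 → C_0 sends each edge [p,q] (with p < q) to q − p.
The resulting 8×18 matrix has rank 7, and its Smith normal form has invariant factors (1,1,1,1,1,1,1).

∂_2: C_2 → C_1 acts by ∂[p,q,r] = [q,r] − [p,r] + [p,q]. For instance
  ∂[0,3,6] = [3,6] − [0,6] + [0,3],
  ∂[0,1,2] = [1,2] − [0,2] + [0,1].
This gives a 18×13 integer matrix of rank 9; reducing to Smith normal form yields diagonal entries (1,1,1,1,1,1,1,1,1).

Boundary ∂_3: C_3 → C_2 sends each 3-simplex σ to the alternating sum Σ_i (−1)^i (σ with its i-th vertex removed). For instance
  ∂[2,3,5,6] = [3,5,6] − [2,5,6] + [2,3,6] − [2,3,5],
  ∂[0,2,3,6] = [2,3,6] − [0,3,6] + [0,2,6] − [0,2,3].
This gives a 13×4 integer matrix of rank 4; reducing to Smith normal form yields diagonal entries (1,1,1,1).

Now H_k = ker ∂_k / im ∂_{k+1}, so:

  H_0: rank C_0 − rank ∂_1 = 8 − 7 = 1, and the invariant factors of ∂_1 are all 1, so H_0 ≅ Z.
  H_1: rank ker ∂_1 − rank ∂_2 = (18 − 7) − 9 = 2, and the invariant factors of ∂_2 are all 1, so H_1 ≅ Z^2.
  H_2: rank ker ∂_2 − rank ∂_3 = (13 − 9) − 4 = 0, and the invariant factors of ∂_3 are all 1, so H_2 ≅ 0.
  H_3: rank ker ∂_3 − rank ∂_4 = (4 − 4) − 0 = 0, and there is no ∂_4, so H_3 ≅ 0.

As a check, the Euler characteristic is 8 − 18 + 13 − 4 = -1, which agrees with 1 − 2 + 0 − 0 = -1.

Hence the Betti numbers are b_0 = 1, b_1 = 2, b_2 = 0, b_3 = 0.

b_0 = 1, b_1 = 2, b_2 = 0, b_3 = 0.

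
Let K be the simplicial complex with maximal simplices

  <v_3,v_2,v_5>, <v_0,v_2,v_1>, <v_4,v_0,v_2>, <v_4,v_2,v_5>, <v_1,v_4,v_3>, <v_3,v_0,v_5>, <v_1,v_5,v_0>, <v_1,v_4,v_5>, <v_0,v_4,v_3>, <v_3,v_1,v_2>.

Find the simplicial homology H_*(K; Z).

Order the vertices as v_0 < v_1 < v_2 < v_3 < v_4 < v_5. Listing each simplex with vertices in this order, K has dimension 2 with simplices:

  0-simplices (6): [v_0], [v_1], [v_2], [v_3], [v_4], [v_5]
  1-simplices (15): (15 of them)
  2-simplices (10): [v_0,v_1,v_2], [v_0,v_1,v_5], [v_0,v_2,v_4], [v_0,v_3,v_4], [v_0,v_3,v_5], [v_1,v_2,v_3], [v_1,v_3,v_4], [v_1,v_4,v_5], [v_2,v_3,v_5], [v_2,v_4,v_5]

Hence C_0 ≅ Z^6, C_1 ≅ Z^15, C_2 ≅ Z^10.

The boundary map ∂_1: C_1 → C_0 is given by ∂[p,q] = [q] − [p].
The 6×15 boundary matrix has rank 5 and Smith normal form diag(1,1,1,1,1).

∂_2: C_2 → C_1 acts by ∂[p,q,r] = [q,r] − [p,r] + [p,q]. For instance
  ∂[v_0,v_3,v_4] = [v_3,v_4] − [v_0,v_4] + [v_0,v_3],
  ∂[v_0,v_2,v_4] = [v_2,v_4] − [v_0,v_4] + [v_0,v_2].
The 15×10 boundary matrix has rank 10 and Smith normal form diag(1,1,1,1,1,1,1,1,1,2).

From H_k ≅ ker(∂_k) / im(∂_{k+1}) we obtain:

  H_0: rank C_0 − rank ∂_1 = 6 − 5 = 1, and the invariant factors of ∂_1 are all 1, so H_0 ≅ Z.
  H_1: rank ker ∂_1 − rank ∂_2 = (15 − 5) − 10 = 0, and ∂_2 has invariant factor 2 > 1, so H_1 ≅ Z/2.
  H_2: rank ker ∂_2 − rank ∂_3 = (10 − 10) − 0 = 0, and there is no ∂_3, so H_2 ≅ 0.

H_0 = Z,  H_1 = Z/2,  H_2 = 0.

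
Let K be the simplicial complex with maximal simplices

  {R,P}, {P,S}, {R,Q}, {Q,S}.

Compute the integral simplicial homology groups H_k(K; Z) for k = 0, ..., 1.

Take the total order P < Q < R < S on the vertex set. Then K (dimension 1) consists of the simplices:

  0-simplices (4): P, Q, R, S
  1-simplices (4): PR, PS, QR, QS

giving chain groups C_0 ≅ Z^4, C_1 ≅ Z^4.

The boundary map ∂_1: C_1 → C_0 sends each edge [p,q] (with p < q) to q − p. For instance
  ∂QR = R − Q.
As a 4×4 matrix over Z this has rank 3, with invariant factors (1,1,1).

Computing H_k = (kernel of ∂_k) / (image of ∂_{k+1}):

  H_0: rank C_0 − rank ∂_1 = 4 − 3 = 1, and the invariant factors of ∂_1 are all 1, so H_0 = Z.
  H_1: rank ker ∂_1 − rank ∂_2 = (4 − 3) − 0 = 1, and there is no ∂_2, so H_1 = Z.

H_0 = Z,  H_1 = Z.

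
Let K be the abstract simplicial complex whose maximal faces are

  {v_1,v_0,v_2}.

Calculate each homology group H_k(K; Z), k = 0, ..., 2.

H_0 ≅ Z,  H_1 = 0,  H_2 = 0.

Order the vertices as v_0 < v_1 < v_2. Listing each simplex with vertices in this order, K has dimension 2 with simplices:

  0-simplices (3): [v_0], [v_1], [v_2]
  1-simplices (3): [v_0,v_1], [v_0,v_2], [v_1,v_2]
  2-simplices (1): [v_0,v_1,v_2]

giving chain groups C_0 ≅ Z^3, C_1 ≅ Z^3, C_2 ≅ Z^1.

Boundary ∂_1: C_1 → C_0 maps an edge to its endpoints' difference, ∂[p,q] = q − p. For instance
  ∂[v_0,v_2] = [v_2] − [v_0].
The 3×3 boundary matrix has rank 2 and Smith normal form diag(1,1).

∂_2: C_2 → C_1 maps a triangle to the signed sum of its edges. For instance
  ∂[v_0,v_1,v_2] = [v_1,v_2] − [v_0,v_2] + [v_0,v_1].
The 3×1 boundary matrix has rank 1 and Smith normal form diag(1).

Reading off H_k = ker ∂_k / im ∂_{k+1}:

  H_0: rank C_0 − rank ∂_1 = 3 − 2 = 1, and the invariant factors of ∂_1 are all 1, so H_0 = Z.
  H_1: rank ker ∂_1 − rank ∂_2 = (3 − 2) − 1 = 0, and the invariant factors of ∂_2 are all 1, so H_1 = 0.
  H_2: rank ker ∂_2 − rank ∂_3 = (1 − 1) − 0 = 0, and there is no ∂_3, so H_2 = 0.

As a check, the Euler characteristic is 3 − 3 + 1 = 1, which agrees with 1 − 0 + 0 = 1.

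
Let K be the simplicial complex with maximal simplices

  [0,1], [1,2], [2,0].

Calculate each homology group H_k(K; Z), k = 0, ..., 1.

We work with the vertex ordering 0 < 1 < 2. The simplices of K, each written with vertices in increasing order, are:

  0-simplices (3): [0], [1], [2]
  1-simplices (3): [0,1], [0,2], [1,2]

so the chain groups are C_0 ≅ Z^3, C_1 ≅ Z^3.

∂_1: C_1 → C_0 maps an edge to its endpoints' difference, ∂[p,q] = q − p.
As a 3×3 matrix over Z this has rank 2, with invariant factors (1,1).

Now H_k = ker ∂_k / im ∂_{k+1}, so:

  H_0: rank C_0 − rank ∂_1 = 3 − 2 = 1, and the invariant factors of ∂_1 are all 1, so H_0 ≅ Z.
  H_1: rank ker ∂_1 − rank ∂_2 = (3 − 2) − 0 = 1, and there is no ∂_2, so H_1 ≅ Z.

H_0 ≅ Z,  H_1 ≅ Z.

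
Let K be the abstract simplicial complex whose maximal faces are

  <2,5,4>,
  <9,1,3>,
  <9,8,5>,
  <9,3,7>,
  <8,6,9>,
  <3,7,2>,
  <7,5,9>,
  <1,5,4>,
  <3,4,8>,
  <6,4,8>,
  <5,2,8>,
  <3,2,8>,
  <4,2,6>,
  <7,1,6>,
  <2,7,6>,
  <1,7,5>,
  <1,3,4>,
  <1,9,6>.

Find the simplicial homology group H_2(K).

H_2 ≅ 0.

Fix the vertex order 1 < 2 < 3 < 4 < 5 < 6 < 7 < 8 < 9 and write every simplex with vertices in increasing order. Then dim K = 2 and the simplices of K are:

  0-simplices (9): [1], [2], [3], [4], [5], [6], [7], [8], [9]
  1-simplices (27): (27 of them)
  2-simplices (18): [1,3,4], [1,3,9], [1,4,5], [1,5,7], [1,6,7], [1,6,9], [2,3,7], [2,3,8], [2,4,5], [2,4,6], [2,5,8], [2,6,7], [3,4,8], [3,7,9], [4,6,8], [5,7,9], [5,8,9], [6,8,9]

Hence C_0 ≅ Z^9, C_1 ≅ Z^27, C_2 ≅ Z^18.

∂_1: C_1 → C_0 sends each edge [p,q] (with p < q) to q − p. For instance
  ∂[1,5] = [5] − [1].
This gives a 9×27 integer matrix of rank 8; reducing to Smith normal form yields diagonal entries (1,1,1,1,1,1,1,1).

∂_2: C_2 → C_1 maps a triangle to the signed sum of its edges. For instance
  ∂[1,5,7] = [5,7] − [1,7] + [1,5],
  ∂[1,6,9] = [6,9] − [1,9] + [1,6].
The 27×18 boundary matrix has rank 18 and Smith normal form diag(1,1,1,1,1,1,1,1,1,1,1,1,1,1,1,1,1,2).

Now H_k = ker ∂_k / im ∂_{k+1}, so:

  H_2: rank ker ∂_2 − rank ∂_3 = (18 − 18) − 0 = 0, and there is no ∂_3, so H_2 ≅ 0.

(K is a triangulation of the Klein bottle.)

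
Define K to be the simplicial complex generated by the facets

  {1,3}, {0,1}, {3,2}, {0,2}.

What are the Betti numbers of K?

b_0 = 1, b_1 = 1.

Fix the vertex order 0 < 1 < 2 < 3 and write every simplex with vertices in increasing order. Then dim K = 1 and the simplices of K are:

  0-simplices (4): [0], [1], [2], [3]
  1-simplices (4): [0,1], [0,2], [1,3], [2,3]

Hence C_0 ≅ Z^4, C_1 ≅ Z^4.

The boundary map ∂_1: C_1 → C_0 maps an edge to its endpoints' difference, ∂[p,q] = q − p. For instance
  ∂[2,3] = [3] − [2].
As a 4×4 matrix over Z this has rank 3, with invariant factors (1,1,1).

Reading off H_k = ker ∂_k / im ∂_{k+1}:

  H_0: rank C_0 − rank ∂_1 = 4 − 3 = 1, and the invariant factors of ∂_1 are all 1, so H_0 = Z.
  H_1: rank ker ∂_1 − rank ∂_2 = (4 − 3) − 0 = 1, and there is no ∂_2, so H_1 = Z.

(K is a triangulation of the circle S^1.)

Hence the Betti numbers are b_0 = 1, b_1 = 1.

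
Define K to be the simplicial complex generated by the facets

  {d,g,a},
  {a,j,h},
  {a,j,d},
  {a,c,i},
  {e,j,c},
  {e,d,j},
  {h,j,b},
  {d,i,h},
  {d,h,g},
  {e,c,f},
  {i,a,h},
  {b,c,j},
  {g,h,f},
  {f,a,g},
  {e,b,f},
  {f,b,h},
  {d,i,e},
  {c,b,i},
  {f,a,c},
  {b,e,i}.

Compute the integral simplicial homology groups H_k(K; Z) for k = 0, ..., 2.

H_0 ≅ Z,  H_1 ≅ Z ⊕ Z/2,  H_2 = 0.

Fix the vertex order a < b < c < d < e < f < g < h < i < j and write every simplex with vertices in increasing order. Then dim K = 2 and the simplices of K are:

  0-simplices (10): a, b, c, d, e, f, g, h, i, j
  1-simplices (30): ac, ad, af, ag, ah, ai, aj, bc, be, bf, bh, bi, bj, ce, cf, ci, cj, de, dg, dh, di, dj, ef, ei, ej, fg, fh, gh, hi, hj
  2-simplices (20): acf, aci, adg, adj, afg, ahi, ahj, bci, bcj, bef, bei, bfh, bhj, cef, cej, dei, dej, dgh, dhi, fgh

Hence C_0 ≅ Z^10, C_1 ≅ Z^30, C_2 ≅ Z^20.

The boundary map ∂_1: C_1 → C_0 sends each edge [p,q] (with p < q) to q − p.
As a 10×30 matrix over Z this has rank 9, with invariant factors (1,1,1,1,1,1,1,1,1).

Boundary ∂_2: C_2 → C_1 maps a triangle to the signed sum of its edges. For instance
  ∂bfh = fh − bh + bf,
  ∂cej = ej − cj + ce.
The 30×20 boundary matrix has rank 20 and Smith normal form diag(1,1,1,1,1,1,1,1,1,1,1,1,1,1,1,1,1,1,1,2).

Now H_k = ker ∂_k / im ∂_{k+1}, so:

  H_0: rank C_0 − rank ∂_1 = 10 − 9 = 1, and the invariant factors of ∂_1 are all 1, so H_0 = Z.
  H_1: rank ker ∂_1 − rank ∂_2 = (30 − 9) − 20 = 1, and ∂_2 has invariant factor 2 > 1, so H_1 = Z ⊕ Z/2.
  H_2: rank ker ∂_2 − rank ∂_3 = (20 − 20) − 0 = 0, and there is no ∂_3, so H_2 = 0.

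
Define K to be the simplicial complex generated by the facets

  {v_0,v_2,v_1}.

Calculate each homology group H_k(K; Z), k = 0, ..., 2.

Fix the vertex order v_0 < v_1 < v_2 and write every simplex with vertices in increasing order. Then dim K = 2 and the simplices of K are:

  0-simplices (3): [v_0], [v_1], [v_2]
  1-simplices (3): [v_0,v_1], [v_0,v_2], [v_1,v_2]
  2-simplices (1): [v_0,v_1,v_2]

so the chain groups are C_0 ≅ Z^3, C_1 ≅ Z^3, C_2 ≅ Z^1.

∂_1: C_1 → C_0 sends each edge [p,q] (with p < q) to q − p.
As a 3×3 matrix over Z this has rank 2, with invariant factors (1,1).

∂_2: C_2 → C_1 maps a triangle to the signed sum of its edges. For instance
  ∂[v_0,v_1,v_2] = [v_1,v_2] − [v_0,v_2] + [v_0,v_1].
The resulting 3×1 matrix has rank 1, and its Smith normal form has invariant factors (1).

Computing H_k = (kernel of ∂_k) / (image of ∂_{k+1}):

  H_0: rank C_0 − rank ∂_1 = 3 − 2 = 1, and the invariant factors of ∂_1 are all 1, so H_0 ≅ Z.
  H_1: rank ker ∂_1 − rank ∂_2 = (3 − 2) − 1 = 0, and the invariant factors of ∂_2 are all 1, so H_1 ≅ 0.
  H_2: rank ker ∂_2 − rank ∂_3 = (1 − 1) − 0 = 0, and there is no ∂_3, so H_2 ≅ 0.

H_0 ≅ Z,  H_1 = 0,  H_2 = 0.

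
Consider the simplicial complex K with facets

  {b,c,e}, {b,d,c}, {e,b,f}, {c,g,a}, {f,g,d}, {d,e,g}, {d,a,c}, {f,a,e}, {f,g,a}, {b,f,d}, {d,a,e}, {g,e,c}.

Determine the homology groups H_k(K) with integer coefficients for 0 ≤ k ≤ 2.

H_0 = Z,  H_1 = Z/2Z,  H_2 = 0.

We work with the vertex ordering a < b < c < d < e < f < g. The simplices of K, each written with vertices in increasing order, are:

  0-simplices (7): a, b, c, d, e, f, g
  1-simplices (18): ac, ad, ae, af, ag, bc, bd, be, bf, cd, ce, cg, de, df, dg, ef, eg, fg
  2-simplices (12): acd, acg, ade, aef, afg, bcd, bce, bdf, bef, ceg, deg, dfg

so the chain groups are C_0 ≅ Z^7, C_1 ≅ Z^18, C_2 ≅ Z^12.

∂_1: C_1 → C_0 sends each edge [p,q] (with p < q) to q − p.
The resulting 7×18 matrix has rank 6, and its Smith normal form has invariant factors (1,1,1,1,1,1).

The boundary map ∂_2: C_2 → C_1 maps a triangle to the signed sum of its edges. For instance
  ∂bdf = df − bf + bd,
  ∂bce = ce − be + bc.
As a 18×12 matrix over Z this has rank 12, with invariant factors (1,1,1,1,1,1,1,1,1,1,1,2).

Now H_k = ker ∂_k / im ∂_{k+1}, so:

  H_0: rank C_0 − rank ∂_1 = 7 − 6 = 1, and the invariant factors of ∂_1 are all 1, so H_0 = Z.
  H_1: rank ker ∂_1 − rank ∂_2 = (18 − 6) − 12 = 0, and ∂_2 has invariant factor 2 > 1, so H_1 = Z/2Z.
  H_2: rank ker ∂_2 − rank ∂_3 = (12 − 12) − 0 = 0, and there is no ∂_3, so H_2 = 0.

(K is a triangulation of the real projective plane RP^2.)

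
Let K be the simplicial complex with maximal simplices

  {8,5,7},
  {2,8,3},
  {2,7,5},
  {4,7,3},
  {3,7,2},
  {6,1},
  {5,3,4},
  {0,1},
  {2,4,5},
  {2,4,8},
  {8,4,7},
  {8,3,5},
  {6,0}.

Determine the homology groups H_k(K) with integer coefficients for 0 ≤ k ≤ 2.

Order the vertices as 0 < 1 < 2 < 3 < 4 < 5 < 6 < 7 < 8. Listing each simplex with vertices in this order, K has dimension 2 with simplices:

  0-simplices (9): [0], [1], [2], [3], [4], [5], [6], [7], [8]
  1-simplices (18): [0,1], [0,6], [1,6], [2,3], [2,4], [2,5], [2,7], [2,8], [3,4], [3,5], [3,7], [3,8], [4,5], [4,7], [4,8], [5,7], [5,8], [7,8]
  2-simplices (10): [2,3,7], [2,3,8], [2,4,5], [2,4,8], [2,5,7], [3,4,5], [3,4,7], [3,5,8], [4,7,8], [5,7,8]

giving chain groups C_0 ≅ Z^9, C_1 ≅ Z^18, C_2 ≅ Z^10.

∂_1: C_1 → C_0 maps an edge to its endpoints' difference, ∂[p,q] = q − p.
The resulting 9×18 matrix has rank 7, and its Smith normal form has invariant factors (1,1,1,1,1,1,1).

The boundary map ∂_2: C_2 → C_1 acts by ∂[p,q,r] = [q,r] − [p,r] + [p,q]. For instance
  ∂[3,5,8] = [5,8] − [3,8] + [3,5],
  ∂[2,3,8] = [3,8] − [2,8] + [2,3].
This gives a 18×10 integer matrix of rank 10; reducing to Smith normal form yields diagonal entries (1,1,1,1,1,1,1,1,1,2).

Reading off H_k = ker ∂_k / im ∂_{k+1}:

  H_0: rank C_0 − rank ∂_1 = 9 − 7 = 2, and the invariant factors of ∂_1 are all 1, so H_0 ≅ Z^2.
  H_1: rank ker ∂_1 − rank ∂_2 = (18 − 7) − 10 = 1, and ∂_2 has invariant factor 2 > 1, so H_1 ≅ Z ⊕ Z/2Z.
  H_2: rank ker ∂_2 − rank ∂_3 = (10 − 10) − 0 = 0, and there is no ∂_3, so H_2 ≅ 0.

(K is a triangulation of the disjoint union of the circle S^1 and the real projective plane RP^2.)

H_0 ≅ Z^2,  H_1 ≅ Z ⊕ Z/2Z,  H_2 = 0.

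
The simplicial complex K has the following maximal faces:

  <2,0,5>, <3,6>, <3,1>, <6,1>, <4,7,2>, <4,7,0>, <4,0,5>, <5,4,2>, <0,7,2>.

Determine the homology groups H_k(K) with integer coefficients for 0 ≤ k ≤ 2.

H_0 ≅ Z^2,  H_1 ≅ Z,  H_2 ≅ Z.

K has 8 vertices, 12 edges, 6 triangles.
rank ∂_0 = 0, rank ∂_1 = 6 ⇒ b_0 = 8 − 0 − 6 = 2; all invariant factors of ∂_1 are 1 so no torsion. So H_0 = Z^2.
rank ∂_1 = 6, rank ∂_2 = 5 ⇒ b_1 = 12 − 6 − 5 = 1; all invariant factors of ∂_2 are 1 so no torsion. So H_1 = Z.
rank ∂_2 = 5, rank ∂_3 = 0 ⇒ b_2 = 6 − 5 − 0 = 1. So H_2 = Z.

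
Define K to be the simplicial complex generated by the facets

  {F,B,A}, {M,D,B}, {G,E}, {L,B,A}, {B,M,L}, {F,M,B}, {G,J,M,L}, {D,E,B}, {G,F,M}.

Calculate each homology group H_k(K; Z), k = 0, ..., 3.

H_0 = Z,  H_1 = Z,  H_2 = 0,  H_3 = 0.

K has 9 vertices, 19 edges, 11 triangles, 1 3-simplex.
rank ∂_0 = 0, rank ∂_1 = 8 ⇒ b_0 = 9 − 0 − 8 = 1; all invariant factors of ∂_1 are 1 so no torsion. So H_0 = Z.
rank ∂_1 = 8, rank ∂_2 = 10 ⇒ b_1 = 19 − 8 − 10 = 1; all invariant factors of ∂_2 are 1 so no torsion. So H_1 = Z.
rank ∂_2 = 10, rank ∂_3 = 1 ⇒ b_2 = 11 − 10 − 1 = 0; all invariant factors of ∂_3 are 1 so no torsion. So H_2 = 0.
rank ∂_3 = 1, rank ∂_4 = 0 ⇒ b_3 = 1 − 1 − 0 = 0. So H_3 = 0.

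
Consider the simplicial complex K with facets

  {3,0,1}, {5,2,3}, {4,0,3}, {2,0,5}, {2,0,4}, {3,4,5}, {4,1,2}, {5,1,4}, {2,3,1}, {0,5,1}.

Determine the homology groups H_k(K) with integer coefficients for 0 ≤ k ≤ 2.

H_0 ≅ Z,  H_1 ≅ Z_2,  H_2 = 0.

Order the vertices as 0 < 1 < 2 < 3 < 4 < 5. Listing each simplex with vertices in this order, K has dimension 2 with simplices:

  0-simplices (6): [0], [1], [2], [3], [4], [5]
  1-simplices (15): [0,1], [0,2], [0,3], [0,4], [0,5], [1,2], [1,3], [1,4], [1,5], [2,3], [2,4], [2,5], [3,4], [3,5], [4,5]
  2-simplices (10): [0,1,3], [0,1,5], [0,2,4], [0,2,5], [0,3,4], [1,2,3], [1,2,4], [1,4,5], [2,3,5], [3,4,5]

so the chain groups are C_0 ≅ Z^6, C_1 ≅ Z^15, C_2 ≅ Z^10.

∂_1: C_1 → C_0 maps an edge to its endpoints' difference, ∂[p,q] = q − p.
As a 6×15 matrix over Z this has rank 5, with invariant factors (1,1,1,1,1).

Boundary ∂_2: C_2 → C_1 acts by ∂[p,q,r] = [q,r] − [p,r] + [p,q]. For instance
  ∂[0,2,5] = [2,5] − [0,5] + [0,2],
  ∂[0,1,5] = [1,5] − [0,5] + [0,1].
The 15×10 boundary matrix has rank 10 and Smith normal form diag(1,1,1,1,1,1,1,1,1,2).

From H_k ≅ ker(∂_k) / im(∂_{k+1}) we obtain:

  H_0: rank C_0 − rank ∂_1 = 6 − 5 = 1, and the invariant factors of ∂_1 are all 1, so H_0 = Z.
  H_1: rank ker ∂_1 − rank ∂_2 = (15 − 5) − 10 = 0, and ∂_2 has invariant factor 2 > 1, so H_1 = Z_2.
  H_2: rank ker ∂_2 − rank ∂_3 = (10 − 10) − 0 = 0, and there is no ∂_3, so H_2 = 0.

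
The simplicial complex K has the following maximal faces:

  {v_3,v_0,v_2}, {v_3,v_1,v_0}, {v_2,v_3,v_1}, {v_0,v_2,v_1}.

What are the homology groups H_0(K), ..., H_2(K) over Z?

Fix the vertex order v_0 < v_1 < v_2 < v_3 and write every simplex with vertices in increasing order. Then dim K = 2 and the simplices of K are:

  0-simplices (4): [v_0], [v_1], [v_2], [v_3]
  1-simplices (6): [v_0,v_1], [v_0,v_2], [v_0,v_3], [v_1,v_2], [v_1,v_3], [v_2,v_3]
  2-simplices (4): [v_0,v_1,v_2], [v_0,v_1,v_3], [v_0,v_2,v_3], [v_1,v_2,v_3]

so the chain groups are C_0 ≅ Z^4, C_1 ≅ Z^6, C_2 ≅ Z^4.

∂_1: C_1 → C_0 sends each edge [p,q] (with p < q) to q − p.
The resulting 4×6 matrix has rank 3, and its Smith normal form has invariant factors (1,1,1).

∂_2: C_2 → C_1 maps a triangle to the signed sum of its edges. For instance
  ∂[v_0,v_1,v_2] = [v_1,v_2] − [v_0,v_2] + [v_0,v_1],
  ∂[v_0,v_2,v_3] = [v_2,v_3] − [v_0,v_3] + [v_0,v_2].
This gives a 6×4 integer matrix of rank 3; reducing to Smith normal form yields diagonal entries (1,1,1).

Reading off H_k = ker ∂_k / im ∂_{k+1}:

  H_0: rank C_0 − rank ∂_1 = 4 − 3 = 1, and the invariant factors of ∂_1 are all 1, so H_0 = Z.
  H_1: rank ker ∂_1 − rank ∂_2 = (6 − 3) − 3 = 0, and the invariant factors of ∂_2 are all 1, so H_1 = 0.
  H_2: rank ker ∂_2 − rank ∂_3 = (4 − 3) − 0 = 1, and there is no ∂_3, so H_2 = Z.

H_0 ≅ Z,  H_1 = 0,  H_2 ≅ Z.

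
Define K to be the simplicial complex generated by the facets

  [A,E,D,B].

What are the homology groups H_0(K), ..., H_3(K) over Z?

H_0 ≅ Z,  H_1 = 0,  H_2 = 0,  H_3 = 0.

We work with the vertex ordering A < B < D < E. The simplices of K, each written with vertices in increasing order, are:

  0-simplices (4): A, B, D, E
  1-simplices (6): AB, AD, AE, BD, BE, DE
  2-simplices (4): ABD, ABE, ADE, BDE
  3-simplices (1): ABDE

giving chain groups C_0 ≅ Z^4, C_1 ≅ Z^6, C_2 ≅ Z^4, C_3 ≅ Z^1.

∂_1: C_1 → C_0 maps an edge to its endpoints' difference, ∂[p,q] = q − p. For instance
  ∂BD = D − B.
As a 4×6 matrix over Z this has rank 3, with invariant factors (1,1,1).

Boundary ∂_2: C_2 → C_1 acts by ∂[p,q,r] = [q,r] − [p,r] + [p,q]. For instance
  ∂ADE = DE − AE + AD,
  ∂BDE = DE − BE + BD.
The 6×4 boundary matrix has rank 3 and Smith normal form diag(1,1,1).

The boundary map ∂_3: C_3 → C_2 sends each 3-simplex σ to the alternating sum Σ_i (−1)^i (σ with its i-th vertex removed). For instance
  ∂ABDE = BDE − ADE + ABE − ABD.
The 4×1 boundary matrix has rank 1 and Smith normal form diag(1).

Reading off H_k = ker ∂_k / im ∂_{k+1}:

  H_0: rank C_0 − rank ∂_1 = 4 − 3 = 1, and the invariant factors of ∂_1 are all 1, so H_0 = Z.
  H_1: rank ker ∂_1 − rank ∂_2 = (6 − 3) − 3 = 0, and the invariant factors of ∂_2 are all 1, so H_1 = 0.
  H_2: rank ker ∂_2 − rank ∂_3 = (4 − 3) − 1 = 0, and the invariant factors of ∂_3 are all 1, so H_2 = 0.
  H_3: rank ker ∂_3 − rank ∂_4 = (1 − 1) − 0 = 0, and there is no ∂_4, so H_3 = 0.

(K is a triangulation of the 3-simplex.)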